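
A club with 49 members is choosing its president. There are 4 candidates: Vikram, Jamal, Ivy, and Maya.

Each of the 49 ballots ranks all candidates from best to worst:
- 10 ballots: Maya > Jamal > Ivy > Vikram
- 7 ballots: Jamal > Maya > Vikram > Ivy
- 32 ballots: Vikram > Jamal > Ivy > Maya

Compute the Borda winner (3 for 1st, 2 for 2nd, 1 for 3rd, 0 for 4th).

Vikram: 10×0 + 7×1 + 32×3 = 103
Jamal: 10×2 + 7×3 + 32×2 = 105
Ivy: 10×1 + 7×0 + 32×1 = 42
Maya: 10×3 + 7×2 + 32×0 = 44

Jamal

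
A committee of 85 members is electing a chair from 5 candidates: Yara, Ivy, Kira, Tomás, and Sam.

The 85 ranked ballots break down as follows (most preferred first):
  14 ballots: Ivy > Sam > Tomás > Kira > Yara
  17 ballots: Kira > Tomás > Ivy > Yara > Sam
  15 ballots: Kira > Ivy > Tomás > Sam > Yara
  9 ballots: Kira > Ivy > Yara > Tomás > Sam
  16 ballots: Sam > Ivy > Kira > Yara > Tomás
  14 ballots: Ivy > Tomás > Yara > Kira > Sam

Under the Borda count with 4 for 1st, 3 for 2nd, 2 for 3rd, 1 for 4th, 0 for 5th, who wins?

Ivy

Yara: 14×0 + 17×1 + 15×0 + 9×2 + 16×1 + 14×2 = 79
Ivy: 14×4 + 17×2 + 15×3 + 9×3 + 16×3 + 14×4 = 266
Kira: 14×1 + 17×4 + 15×4 + 9×4 + 16×2 + 14×1 = 224
Tomás: 14×2 + 17×3 + 15×2 + 9×1 + 16×0 + 14×3 = 160
Sam: 14×3 + 17×0 + 15×1 + 9×0 + 16×4 + 14×0 = 121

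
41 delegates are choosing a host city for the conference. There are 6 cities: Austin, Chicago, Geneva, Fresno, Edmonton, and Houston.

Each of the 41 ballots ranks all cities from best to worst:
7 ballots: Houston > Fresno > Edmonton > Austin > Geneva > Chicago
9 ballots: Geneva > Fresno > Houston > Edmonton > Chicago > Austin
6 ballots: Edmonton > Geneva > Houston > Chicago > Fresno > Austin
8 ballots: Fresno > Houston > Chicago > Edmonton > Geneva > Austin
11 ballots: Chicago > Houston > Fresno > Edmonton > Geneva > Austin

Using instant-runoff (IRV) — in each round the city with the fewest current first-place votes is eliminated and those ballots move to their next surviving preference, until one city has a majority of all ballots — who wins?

Fresno

Round 1: Austin 0, Chicago 11, Geneva 9, Fresno 8, Edmonton 6, Houston 7. Austin eliminated.
Round 2: Chicago 11, Geneva 9, Fresno 8, Edmonton 6, Houston 7. Edmonton eliminated.
Round 3: Chicago 11, Geneva 15, Fresno 8, Houston 7. Houston eliminated.
Round 4: Chicago 11, Geneva 15, Fresno 15. Chicago eliminated.
Round 5: Geneva 15, Fresno 26. Fresno has a majority (≥21).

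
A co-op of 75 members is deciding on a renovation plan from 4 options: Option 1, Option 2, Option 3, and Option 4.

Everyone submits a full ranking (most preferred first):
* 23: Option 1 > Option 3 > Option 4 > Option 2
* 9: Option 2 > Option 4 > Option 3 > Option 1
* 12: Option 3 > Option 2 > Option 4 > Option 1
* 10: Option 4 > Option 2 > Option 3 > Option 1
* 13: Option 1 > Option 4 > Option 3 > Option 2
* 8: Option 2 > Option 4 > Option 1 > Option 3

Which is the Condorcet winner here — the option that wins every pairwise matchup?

Option 4 vs Option 1: 39–36
Option 4 vs Option 2: 46–29
Option 4 vs Option 3: 40–35
Option 4 beats every other option.

Option 4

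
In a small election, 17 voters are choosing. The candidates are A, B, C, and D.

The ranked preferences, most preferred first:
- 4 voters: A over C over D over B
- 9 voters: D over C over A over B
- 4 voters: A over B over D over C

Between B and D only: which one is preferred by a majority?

B is ranked above D on 4 ballots; D above B on 13.

D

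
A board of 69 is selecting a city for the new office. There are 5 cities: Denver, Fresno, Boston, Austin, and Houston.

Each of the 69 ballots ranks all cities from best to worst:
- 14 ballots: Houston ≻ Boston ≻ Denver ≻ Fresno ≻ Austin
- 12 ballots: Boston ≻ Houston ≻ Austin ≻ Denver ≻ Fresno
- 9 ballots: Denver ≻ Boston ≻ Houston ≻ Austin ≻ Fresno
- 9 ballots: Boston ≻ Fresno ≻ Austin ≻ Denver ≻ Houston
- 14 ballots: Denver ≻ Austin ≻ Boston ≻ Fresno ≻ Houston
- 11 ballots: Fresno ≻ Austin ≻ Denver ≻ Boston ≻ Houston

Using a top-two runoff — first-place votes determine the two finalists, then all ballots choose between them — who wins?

Boston

Round 1 first-place votes: Denver 23, Fresno 11, Boston 21, Austin 0, Houston 14. Denver and Boston advance.
Runoff: Denver is ranked above Boston on 34 ballots, Boston above Denver on 35.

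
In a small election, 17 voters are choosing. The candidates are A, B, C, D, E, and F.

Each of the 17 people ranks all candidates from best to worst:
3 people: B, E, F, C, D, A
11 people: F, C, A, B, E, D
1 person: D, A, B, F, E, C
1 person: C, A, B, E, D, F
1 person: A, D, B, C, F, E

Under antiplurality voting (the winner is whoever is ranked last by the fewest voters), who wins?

B

Last-place votes: A 3, B 0, C 1, D 11, E 1, F 1.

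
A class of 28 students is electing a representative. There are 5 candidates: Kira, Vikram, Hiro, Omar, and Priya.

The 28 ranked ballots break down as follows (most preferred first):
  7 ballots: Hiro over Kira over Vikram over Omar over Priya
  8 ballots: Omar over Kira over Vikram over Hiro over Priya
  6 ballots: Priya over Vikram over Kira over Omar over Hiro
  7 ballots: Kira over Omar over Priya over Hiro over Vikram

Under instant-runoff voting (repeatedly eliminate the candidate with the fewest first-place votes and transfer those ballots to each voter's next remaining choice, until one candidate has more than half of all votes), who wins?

Round 1: Kira 7, Vikram 0, Hiro 7, Omar 8, Priya 6. Vikram eliminated.
Round 2: Kira 7, Hiro 7, Omar 8, Priya 6. Priya eliminated.
Round 3: Kira 13, Hiro 7, Omar 8. Hiro eliminated.
Round 4: Kira 20, Omar 8. Kira has a majority (≥15).

Kira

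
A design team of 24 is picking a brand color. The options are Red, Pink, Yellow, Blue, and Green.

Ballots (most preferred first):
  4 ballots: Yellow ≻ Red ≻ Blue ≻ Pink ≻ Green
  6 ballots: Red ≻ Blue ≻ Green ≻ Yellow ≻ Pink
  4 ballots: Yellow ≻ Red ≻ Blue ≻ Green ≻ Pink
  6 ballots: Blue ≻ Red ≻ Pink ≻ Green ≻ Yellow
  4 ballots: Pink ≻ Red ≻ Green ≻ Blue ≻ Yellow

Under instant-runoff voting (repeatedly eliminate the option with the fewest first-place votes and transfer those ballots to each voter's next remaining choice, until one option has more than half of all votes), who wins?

Round 1: Red 6, Pink 4, Yellow 8, Blue 6, Green 0. Green eliminated.
Round 2: Red 6, Pink 4, Yellow 8, Blue 6. Pink eliminated.
Round 3: Red 10, Yellow 8, Blue 6. Blue eliminated.
Round 4: Red 16, Yellow 8. Red has a majority (≥13).

Red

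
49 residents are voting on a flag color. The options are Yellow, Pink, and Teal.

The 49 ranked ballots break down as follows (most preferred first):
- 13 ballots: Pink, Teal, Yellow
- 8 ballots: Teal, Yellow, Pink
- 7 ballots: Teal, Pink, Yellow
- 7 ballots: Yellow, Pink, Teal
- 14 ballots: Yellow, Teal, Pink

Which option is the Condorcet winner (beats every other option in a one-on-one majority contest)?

Teal vs Yellow: 28–21
Teal vs Pink: 29–20
Teal beats every other option.

Teal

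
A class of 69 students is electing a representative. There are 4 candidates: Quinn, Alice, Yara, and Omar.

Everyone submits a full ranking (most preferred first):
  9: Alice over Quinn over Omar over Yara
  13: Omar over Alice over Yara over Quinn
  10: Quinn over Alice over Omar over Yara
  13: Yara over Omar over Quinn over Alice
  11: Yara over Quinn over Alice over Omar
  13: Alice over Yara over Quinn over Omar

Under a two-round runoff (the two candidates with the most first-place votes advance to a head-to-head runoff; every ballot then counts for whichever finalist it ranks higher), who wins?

Alice

Round 1 first-place votes: Quinn 10, Alice 22, Yara 24, Omar 13. Yara and Alice advance.
Runoff: Yara is ranked above Alice on 24 ballots, Alice above Yara on 45.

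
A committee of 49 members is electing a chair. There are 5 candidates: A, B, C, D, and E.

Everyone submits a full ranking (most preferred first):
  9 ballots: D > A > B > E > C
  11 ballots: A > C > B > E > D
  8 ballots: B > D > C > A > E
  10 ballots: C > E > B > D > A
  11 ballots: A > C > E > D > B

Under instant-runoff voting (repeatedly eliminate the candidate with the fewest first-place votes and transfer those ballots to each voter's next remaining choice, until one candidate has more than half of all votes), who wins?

Round 1: A 22, B 8, C 10, D 9, E 0. E eliminated.
Round 2: A 22, B 8, C 10, D 9. B eliminated.
Round 3: A 22, C 10, D 17. C eliminated.
Round 4: A 22, D 27. D has a majority (≥25).

D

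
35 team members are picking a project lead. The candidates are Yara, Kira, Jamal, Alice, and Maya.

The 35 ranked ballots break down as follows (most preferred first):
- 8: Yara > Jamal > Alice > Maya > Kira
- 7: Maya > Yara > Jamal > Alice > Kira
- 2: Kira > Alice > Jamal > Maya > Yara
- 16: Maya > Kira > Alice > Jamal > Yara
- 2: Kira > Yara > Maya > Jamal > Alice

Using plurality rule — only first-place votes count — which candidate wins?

First-place votes: Yara 8, Kira 4, Jamal 0, Alice 0, Maya 23.

Maya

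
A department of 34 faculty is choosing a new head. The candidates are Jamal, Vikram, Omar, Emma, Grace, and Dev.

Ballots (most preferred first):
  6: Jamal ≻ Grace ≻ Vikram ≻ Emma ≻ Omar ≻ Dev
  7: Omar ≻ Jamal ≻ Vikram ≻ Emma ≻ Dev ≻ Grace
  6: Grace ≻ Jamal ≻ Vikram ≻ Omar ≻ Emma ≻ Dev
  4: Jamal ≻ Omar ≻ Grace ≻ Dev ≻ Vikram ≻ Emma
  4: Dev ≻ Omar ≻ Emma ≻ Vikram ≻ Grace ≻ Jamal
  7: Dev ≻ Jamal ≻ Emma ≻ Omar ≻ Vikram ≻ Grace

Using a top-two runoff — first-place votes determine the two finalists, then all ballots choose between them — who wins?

Jamal

Round 1 first-place votes: Jamal 10, Vikram 0, Omar 7, Emma 0, Grace 6, Dev 11. Dev and Jamal advance.
Runoff: Dev is ranked above Jamal on 11 ballots, Jamal above Dev on 23.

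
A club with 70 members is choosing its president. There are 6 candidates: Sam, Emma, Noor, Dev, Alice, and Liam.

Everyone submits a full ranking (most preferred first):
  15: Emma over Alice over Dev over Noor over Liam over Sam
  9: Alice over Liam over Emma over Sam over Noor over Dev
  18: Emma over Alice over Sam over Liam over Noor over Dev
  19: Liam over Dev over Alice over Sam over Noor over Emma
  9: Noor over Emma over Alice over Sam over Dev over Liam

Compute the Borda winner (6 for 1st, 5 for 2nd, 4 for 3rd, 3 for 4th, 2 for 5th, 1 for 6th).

Alice

Sam: 15×1 + 9×3 + 18×4 + 19×3 + 9×3 = 198
Emma: 15×6 + 9×4 + 18×6 + 19×1 + 9×5 = 298
Noor: 15×3 + 9×2 + 18×2 + 19×2 + 9×6 = 191
Dev: 15×4 + 9×1 + 18×1 + 19×5 + 9×2 = 200
Alice: 15×5 + 9×6 + 18×5 + 19×4 + 9×4 = 331
Liam: 15×2 + 9×5 + 18×3 + 19×6 + 9×1 = 252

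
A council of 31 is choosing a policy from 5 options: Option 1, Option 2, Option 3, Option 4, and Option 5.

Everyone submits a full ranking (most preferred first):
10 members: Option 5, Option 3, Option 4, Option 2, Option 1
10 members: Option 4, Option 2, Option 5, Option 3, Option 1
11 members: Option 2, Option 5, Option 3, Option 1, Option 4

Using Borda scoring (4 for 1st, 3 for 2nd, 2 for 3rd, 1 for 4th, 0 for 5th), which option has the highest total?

Option 5

Option 1: 10×0 + 10×0 + 11×1 = 11
Option 2: 10×1 + 10×3 + 11×4 = 84
Option 3: 10×3 + 10×1 + 11×2 = 62
Option 4: 10×2 + 10×4 + 11×0 = 60
Option 5: 10×4 + 10×2 + 11×3 = 93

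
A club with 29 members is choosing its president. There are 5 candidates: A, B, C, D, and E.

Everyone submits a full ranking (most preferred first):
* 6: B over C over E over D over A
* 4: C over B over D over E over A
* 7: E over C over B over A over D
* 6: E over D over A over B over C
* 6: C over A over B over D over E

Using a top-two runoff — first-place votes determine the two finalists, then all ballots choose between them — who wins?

Round 1 first-place votes: A 0, B 6, C 10, D 0, E 13. E and C advance.
Runoff: E is ranked above C on 13 ballots, C above E on 16.

C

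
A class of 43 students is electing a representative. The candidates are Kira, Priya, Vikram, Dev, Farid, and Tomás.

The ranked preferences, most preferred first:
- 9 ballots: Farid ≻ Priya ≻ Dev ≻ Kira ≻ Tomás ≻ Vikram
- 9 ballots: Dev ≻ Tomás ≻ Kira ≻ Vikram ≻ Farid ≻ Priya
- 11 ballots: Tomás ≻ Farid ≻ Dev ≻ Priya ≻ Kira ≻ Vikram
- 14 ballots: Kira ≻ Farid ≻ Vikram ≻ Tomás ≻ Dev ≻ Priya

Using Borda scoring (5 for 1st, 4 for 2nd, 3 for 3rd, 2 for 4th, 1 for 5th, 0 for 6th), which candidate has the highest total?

Farid

Kira: 9×2 + 9×3 + 11×1 + 14×5 = 126
Priya: 9×4 + 9×0 + 11×2 + 14×0 = 58
Vikram: 9×0 + 9×2 + 11×0 + 14×3 = 60
Dev: 9×3 + 9×5 + 11×3 + 14×1 = 119
Farid: 9×5 + 9×1 + 11×4 + 14×4 = 154
Tomás: 9×1 + 9×4 + 11×5 + 14×2 = 128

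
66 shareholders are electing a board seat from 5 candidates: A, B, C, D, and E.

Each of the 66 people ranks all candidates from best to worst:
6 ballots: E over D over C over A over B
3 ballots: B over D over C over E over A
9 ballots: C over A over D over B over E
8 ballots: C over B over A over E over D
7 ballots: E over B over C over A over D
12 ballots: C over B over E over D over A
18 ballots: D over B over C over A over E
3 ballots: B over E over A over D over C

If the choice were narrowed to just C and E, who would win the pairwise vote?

C is ranked above E on 50 ballots; E above C on 16.

C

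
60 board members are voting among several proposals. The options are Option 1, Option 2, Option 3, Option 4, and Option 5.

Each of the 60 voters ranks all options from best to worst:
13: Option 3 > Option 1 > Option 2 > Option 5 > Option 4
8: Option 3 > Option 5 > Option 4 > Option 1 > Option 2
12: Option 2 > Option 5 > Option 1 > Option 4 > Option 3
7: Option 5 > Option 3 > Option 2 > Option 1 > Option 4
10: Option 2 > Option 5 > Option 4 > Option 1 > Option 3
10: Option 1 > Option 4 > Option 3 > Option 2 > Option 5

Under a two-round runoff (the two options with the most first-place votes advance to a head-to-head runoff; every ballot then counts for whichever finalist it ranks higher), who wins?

Option 3

Round 1 first-place votes: Option 1 10, Option 2 22, Option 3 21, Option 4 0, Option 5 7. Option 2 and Option 3 advance.
Runoff: Option 2 is ranked above Option 3 on 22 ballots, Option 3 above Option 2 on 38.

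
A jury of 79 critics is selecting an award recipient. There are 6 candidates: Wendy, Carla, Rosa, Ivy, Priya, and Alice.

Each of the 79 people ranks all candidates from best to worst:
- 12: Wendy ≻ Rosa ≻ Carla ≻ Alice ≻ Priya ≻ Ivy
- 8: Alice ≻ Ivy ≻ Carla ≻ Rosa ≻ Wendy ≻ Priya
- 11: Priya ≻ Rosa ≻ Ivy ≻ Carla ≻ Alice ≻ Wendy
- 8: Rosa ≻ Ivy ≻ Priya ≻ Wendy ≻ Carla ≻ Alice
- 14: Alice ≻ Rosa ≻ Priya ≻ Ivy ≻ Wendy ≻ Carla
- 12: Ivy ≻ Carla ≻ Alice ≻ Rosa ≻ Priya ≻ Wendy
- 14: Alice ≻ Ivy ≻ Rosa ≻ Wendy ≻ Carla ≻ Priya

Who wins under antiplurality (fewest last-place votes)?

Rosa

Last-place votes: Wendy 23, Carla 14, Rosa 0, Ivy 12, Priya 22, Alice 8.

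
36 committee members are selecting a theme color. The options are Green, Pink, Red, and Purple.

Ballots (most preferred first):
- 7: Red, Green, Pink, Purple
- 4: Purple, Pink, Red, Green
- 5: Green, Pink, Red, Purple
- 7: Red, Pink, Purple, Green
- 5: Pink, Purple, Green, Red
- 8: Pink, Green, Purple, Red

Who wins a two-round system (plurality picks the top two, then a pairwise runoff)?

Round 1 first-place votes: Green 5, Pink 13, Red 14, Purple 4. Red and Pink advance.
Runoff: Red is ranked above Pink on 14 ballots, Pink above Red on 22.

Pink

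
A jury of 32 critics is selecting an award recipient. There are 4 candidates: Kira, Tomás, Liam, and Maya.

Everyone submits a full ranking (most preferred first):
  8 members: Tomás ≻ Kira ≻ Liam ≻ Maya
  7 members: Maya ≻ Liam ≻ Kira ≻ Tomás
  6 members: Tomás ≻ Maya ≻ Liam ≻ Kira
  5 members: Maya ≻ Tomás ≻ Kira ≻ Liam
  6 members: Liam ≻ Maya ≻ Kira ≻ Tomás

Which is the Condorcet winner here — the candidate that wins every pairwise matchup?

Maya

Maya vs Kira: 24–8
Maya vs Tomás: 18–14
Maya vs Liam: 18–14
Maya beats every other candidate.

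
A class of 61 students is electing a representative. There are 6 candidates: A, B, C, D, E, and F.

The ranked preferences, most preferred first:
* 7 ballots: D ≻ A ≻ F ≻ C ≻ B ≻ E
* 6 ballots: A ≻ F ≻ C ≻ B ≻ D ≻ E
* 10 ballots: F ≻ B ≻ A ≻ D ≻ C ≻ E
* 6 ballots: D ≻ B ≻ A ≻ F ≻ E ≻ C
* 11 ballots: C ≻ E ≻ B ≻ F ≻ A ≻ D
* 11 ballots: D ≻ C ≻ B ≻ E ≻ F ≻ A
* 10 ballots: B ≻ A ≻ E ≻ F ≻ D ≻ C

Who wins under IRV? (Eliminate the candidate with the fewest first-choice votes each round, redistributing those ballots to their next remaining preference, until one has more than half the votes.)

F

Round 1: A 6, B 10, C 11, D 24, E 0, F 10. E eliminated.
Round 2: A 6, B 10, C 11, D 24, F 10. A eliminated.
Round 3: B 10, C 11, D 24, F 16. B eliminated.
Round 4: C 11, D 24, F 26. C eliminated.
Round 5: D 24, F 37. F has a majority (≥31).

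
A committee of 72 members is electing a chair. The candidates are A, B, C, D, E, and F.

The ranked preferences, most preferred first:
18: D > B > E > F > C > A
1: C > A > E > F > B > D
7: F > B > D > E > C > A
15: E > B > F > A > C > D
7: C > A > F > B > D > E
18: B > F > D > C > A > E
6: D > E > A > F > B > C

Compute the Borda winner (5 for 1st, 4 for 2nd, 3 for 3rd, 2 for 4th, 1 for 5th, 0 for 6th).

B

A: 18×0 + 1×4 + 7×0 + 15×2 + 7×4 + 18×1 + 6×3 = 98
B: 18×4 + 1×1 + 7×4 + 15×4 + 7×2 + 18×5 + 6×1 = 271
C: 18×1 + 1×5 + 7×1 + 15×1 + 7×5 + 18×2 + 6×0 = 116
D: 18×5 + 1×0 + 7×3 + 15×0 + 7×1 + 18×3 + 6×5 = 202
E: 18×3 + 1×3 + 7×2 + 15×5 + 7×0 + 18×0 + 6×4 = 170
F: 18×2 + 1×2 + 7×5 + 15×3 + 7×3 + 18×4 + 6×2 = 223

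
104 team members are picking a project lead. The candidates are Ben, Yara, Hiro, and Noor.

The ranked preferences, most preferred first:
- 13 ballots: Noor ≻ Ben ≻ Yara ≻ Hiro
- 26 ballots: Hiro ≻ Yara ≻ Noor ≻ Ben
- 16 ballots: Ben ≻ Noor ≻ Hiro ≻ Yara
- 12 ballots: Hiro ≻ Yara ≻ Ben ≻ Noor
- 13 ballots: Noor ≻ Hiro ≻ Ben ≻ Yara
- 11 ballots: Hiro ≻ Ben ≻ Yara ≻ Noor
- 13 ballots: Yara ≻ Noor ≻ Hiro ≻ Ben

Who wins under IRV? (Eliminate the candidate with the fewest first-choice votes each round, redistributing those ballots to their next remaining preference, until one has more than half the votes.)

Round 1: Ben 16, Yara 13, Hiro 49, Noor 26. Yara eliminated.
Round 2: Ben 16, Hiro 49, Noor 39. Ben eliminated.
Round 3: Hiro 49, Noor 55. Noor has a majority (≥53).

Noor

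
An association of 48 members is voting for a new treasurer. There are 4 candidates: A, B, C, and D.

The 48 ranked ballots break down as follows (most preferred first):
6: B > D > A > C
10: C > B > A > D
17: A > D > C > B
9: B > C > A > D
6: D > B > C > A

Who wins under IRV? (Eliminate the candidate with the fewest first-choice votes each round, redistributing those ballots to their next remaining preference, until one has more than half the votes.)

B

Round 1: A 17, B 15, C 10, D 6. D eliminated.
Round 2: A 17, B 21, C 10. C eliminated.
Round 3: A 17, B 31. B has a majority (≥25).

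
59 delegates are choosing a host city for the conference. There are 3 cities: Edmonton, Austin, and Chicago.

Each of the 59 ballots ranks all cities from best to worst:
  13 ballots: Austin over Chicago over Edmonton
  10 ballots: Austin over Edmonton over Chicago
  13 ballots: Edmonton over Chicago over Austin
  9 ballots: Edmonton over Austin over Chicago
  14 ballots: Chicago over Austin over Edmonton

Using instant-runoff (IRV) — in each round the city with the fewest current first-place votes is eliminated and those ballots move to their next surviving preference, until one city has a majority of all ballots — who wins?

Round 1: Edmonton 22, Austin 23, Chicago 14. Chicago eliminated.
Round 2: Edmonton 22, Austin 37. Austin has a majority (≥30).

Austin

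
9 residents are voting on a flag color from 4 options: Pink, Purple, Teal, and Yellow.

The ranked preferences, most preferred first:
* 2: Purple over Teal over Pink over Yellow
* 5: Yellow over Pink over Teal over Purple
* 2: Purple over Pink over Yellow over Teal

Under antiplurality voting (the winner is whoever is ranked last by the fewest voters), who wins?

Pink

Last-place votes: Pink 0, Purple 5, Teal 2, Yellow 2.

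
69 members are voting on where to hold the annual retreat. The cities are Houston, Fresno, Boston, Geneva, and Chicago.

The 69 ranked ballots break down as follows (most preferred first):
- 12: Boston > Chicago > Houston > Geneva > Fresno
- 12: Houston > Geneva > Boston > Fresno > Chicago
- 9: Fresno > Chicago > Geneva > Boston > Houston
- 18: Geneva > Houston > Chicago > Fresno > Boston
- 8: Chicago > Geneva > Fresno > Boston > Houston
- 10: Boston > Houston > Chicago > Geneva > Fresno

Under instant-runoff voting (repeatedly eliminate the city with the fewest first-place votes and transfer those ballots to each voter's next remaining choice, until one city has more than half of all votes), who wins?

Round 1: Houston 12, Fresno 9, Boston 22, Geneva 18, Chicago 8. Chicago eliminated.
Round 2: Houston 12, Fresno 9, Boston 22, Geneva 26. Fresno eliminated.
Round 3: Houston 12, Boston 22, Geneva 35. Geneva has a majority (≥35).

Geneva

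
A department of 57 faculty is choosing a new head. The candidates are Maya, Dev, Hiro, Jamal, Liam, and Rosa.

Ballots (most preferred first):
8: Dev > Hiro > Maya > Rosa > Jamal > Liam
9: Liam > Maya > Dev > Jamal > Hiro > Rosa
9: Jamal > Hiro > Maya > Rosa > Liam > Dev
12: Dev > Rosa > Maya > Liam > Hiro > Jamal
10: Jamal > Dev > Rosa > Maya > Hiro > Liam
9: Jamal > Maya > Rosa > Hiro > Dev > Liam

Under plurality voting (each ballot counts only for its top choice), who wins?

First-place votes: Maya 0, Dev 20, Hiro 0, Jamal 28, Liam 9, Rosa 0.

Jamal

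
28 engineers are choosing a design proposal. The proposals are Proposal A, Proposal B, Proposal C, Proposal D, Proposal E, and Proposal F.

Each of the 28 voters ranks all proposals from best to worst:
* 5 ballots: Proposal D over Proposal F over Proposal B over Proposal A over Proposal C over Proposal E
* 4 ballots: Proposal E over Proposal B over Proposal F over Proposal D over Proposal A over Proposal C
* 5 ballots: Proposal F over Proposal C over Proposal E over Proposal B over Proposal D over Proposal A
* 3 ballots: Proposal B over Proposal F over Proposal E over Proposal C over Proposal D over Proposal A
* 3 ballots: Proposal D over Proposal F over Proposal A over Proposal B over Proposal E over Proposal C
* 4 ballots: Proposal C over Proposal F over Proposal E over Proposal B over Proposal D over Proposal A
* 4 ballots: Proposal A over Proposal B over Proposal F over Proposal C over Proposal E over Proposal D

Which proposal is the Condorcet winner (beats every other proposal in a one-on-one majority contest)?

Proposal F vs Proposal A: 24–4
Proposal F vs Proposal B: 17–11
Proposal F vs Proposal C: 24–4
Proposal F vs Proposal D: 20–8
Proposal F vs Proposal E: 24–4
Proposal F beats every other proposal.

Proposal F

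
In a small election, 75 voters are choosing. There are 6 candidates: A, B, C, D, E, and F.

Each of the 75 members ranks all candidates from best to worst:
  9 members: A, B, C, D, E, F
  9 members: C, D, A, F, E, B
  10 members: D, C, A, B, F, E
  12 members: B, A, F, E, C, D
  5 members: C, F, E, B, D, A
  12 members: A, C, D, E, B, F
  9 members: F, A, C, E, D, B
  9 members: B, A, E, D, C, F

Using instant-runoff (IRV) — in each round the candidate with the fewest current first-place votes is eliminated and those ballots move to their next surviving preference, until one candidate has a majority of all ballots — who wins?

Round 1: A 21, B 21, C 14, D 10, E 0, F 9. E eliminated.
Round 2: A 21, B 21, C 14, D 10, F 9. F eliminated.
Round 3: A 30, B 21, C 14, D 10. D eliminated.
Round 4: A 30, B 21, C 24. B eliminated.
Round 5: A 51, C 24. A has a majority (≥38).

A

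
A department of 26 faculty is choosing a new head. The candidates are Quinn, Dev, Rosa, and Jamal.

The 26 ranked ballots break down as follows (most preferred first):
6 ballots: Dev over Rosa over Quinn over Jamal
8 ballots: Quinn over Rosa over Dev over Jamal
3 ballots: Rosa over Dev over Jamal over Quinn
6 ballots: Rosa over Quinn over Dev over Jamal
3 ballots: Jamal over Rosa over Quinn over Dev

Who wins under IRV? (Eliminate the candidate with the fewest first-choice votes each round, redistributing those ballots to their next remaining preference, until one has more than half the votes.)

Round 1: Quinn 8, Dev 6, Rosa 9, Jamal 3. Jamal eliminated.
Round 2: Quinn 8, Dev 6, Rosa 12. Dev eliminated.
Round 3: Quinn 8, Rosa 18. Rosa has a majority (≥14).

Rosa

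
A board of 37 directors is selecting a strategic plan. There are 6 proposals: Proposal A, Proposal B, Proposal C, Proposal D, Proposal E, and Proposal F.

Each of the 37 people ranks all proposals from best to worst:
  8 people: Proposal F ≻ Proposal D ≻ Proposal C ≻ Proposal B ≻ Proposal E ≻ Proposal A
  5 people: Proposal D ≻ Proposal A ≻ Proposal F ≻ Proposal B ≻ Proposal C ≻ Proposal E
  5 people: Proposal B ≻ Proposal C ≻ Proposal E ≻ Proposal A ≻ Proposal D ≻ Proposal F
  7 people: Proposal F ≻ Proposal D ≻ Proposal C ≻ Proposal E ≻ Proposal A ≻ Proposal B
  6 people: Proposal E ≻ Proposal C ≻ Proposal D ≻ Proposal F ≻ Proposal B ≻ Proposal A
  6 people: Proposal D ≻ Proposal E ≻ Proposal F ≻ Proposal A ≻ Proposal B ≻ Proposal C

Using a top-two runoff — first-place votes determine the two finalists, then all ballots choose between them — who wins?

Proposal D

Round 1 first-place votes: Proposal A 0, Proposal B 5, Proposal C 0, Proposal D 11, Proposal E 6, Proposal F 15. Proposal F and Proposal D advance.
Runoff: Proposal F is ranked above Proposal D on 15 ballots, Proposal D above Proposal F on 22.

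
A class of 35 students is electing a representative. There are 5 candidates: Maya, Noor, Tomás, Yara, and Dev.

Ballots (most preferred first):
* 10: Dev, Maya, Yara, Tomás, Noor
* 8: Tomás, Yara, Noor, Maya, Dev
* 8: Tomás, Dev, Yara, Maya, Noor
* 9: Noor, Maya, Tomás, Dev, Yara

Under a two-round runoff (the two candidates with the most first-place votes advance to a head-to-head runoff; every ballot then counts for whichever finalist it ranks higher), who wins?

Round 1 first-place votes: Maya 0, Noor 9, Tomás 16, Yara 0, Dev 10. Tomás and Dev advance.
Runoff: Tomás is ranked above Dev on 25 ballots, Dev above Tomás on 10.

Tomás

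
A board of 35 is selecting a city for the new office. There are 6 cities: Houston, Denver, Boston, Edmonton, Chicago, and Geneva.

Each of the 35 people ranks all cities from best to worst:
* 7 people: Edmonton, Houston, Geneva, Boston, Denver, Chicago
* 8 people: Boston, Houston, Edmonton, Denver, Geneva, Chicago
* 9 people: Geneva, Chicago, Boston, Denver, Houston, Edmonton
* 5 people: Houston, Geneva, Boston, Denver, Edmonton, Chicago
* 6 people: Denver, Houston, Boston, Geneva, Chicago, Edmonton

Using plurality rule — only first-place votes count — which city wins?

Geneva

First-place votes: Houston 5, Denver 6, Boston 8, Edmonton 7, Chicago 0, Geneva 9.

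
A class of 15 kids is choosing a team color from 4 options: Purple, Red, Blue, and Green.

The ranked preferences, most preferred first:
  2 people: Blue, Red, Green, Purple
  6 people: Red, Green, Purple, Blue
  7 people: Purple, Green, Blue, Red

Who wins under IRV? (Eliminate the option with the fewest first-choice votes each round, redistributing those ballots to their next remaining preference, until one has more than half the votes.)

Round 1: Purple 7, Red 6, Blue 2, Green 0. Green eliminated.
Round 2: Purple 7, Red 6, Blue 2. Blue eliminated.
Round 3: Purple 7, Red 8. Red has a majority (≥8).

Red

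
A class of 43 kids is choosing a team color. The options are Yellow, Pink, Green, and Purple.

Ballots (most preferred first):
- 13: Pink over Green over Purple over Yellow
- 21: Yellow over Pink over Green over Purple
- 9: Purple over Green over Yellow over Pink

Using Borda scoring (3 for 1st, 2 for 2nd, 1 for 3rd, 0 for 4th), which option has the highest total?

Yellow: 13×0 + 21×3 + 9×1 = 72
Pink: 13×3 + 21×2 + 9×0 = 81
Green: 13×2 + 21×1 + 9×2 = 65
Purple: 13×1 + 21×0 + 9×3 = 40

Pink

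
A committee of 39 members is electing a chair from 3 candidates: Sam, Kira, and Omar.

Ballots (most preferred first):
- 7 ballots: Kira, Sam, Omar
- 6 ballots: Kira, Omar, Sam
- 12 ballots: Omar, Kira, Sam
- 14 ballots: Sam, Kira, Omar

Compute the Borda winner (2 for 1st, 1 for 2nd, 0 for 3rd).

Kira

Sam: 7×1 + 6×0 + 12×0 + 14×2 = 35
Kira: 7×2 + 6×2 + 12×1 + 14×1 = 52
Omar: 7×0 + 6×1 + 12×2 + 14×0 = 30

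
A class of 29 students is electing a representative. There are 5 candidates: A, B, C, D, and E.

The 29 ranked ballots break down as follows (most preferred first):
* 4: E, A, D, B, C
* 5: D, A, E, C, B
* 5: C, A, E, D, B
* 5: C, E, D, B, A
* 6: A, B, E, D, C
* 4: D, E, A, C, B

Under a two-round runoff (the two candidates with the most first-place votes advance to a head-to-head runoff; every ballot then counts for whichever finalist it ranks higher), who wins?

D

Round 1 first-place votes: A 6, B 0, C 10, D 9, E 4. C and D advance.
Runoff: C is ranked above D on 10 ballots, D above C on 19.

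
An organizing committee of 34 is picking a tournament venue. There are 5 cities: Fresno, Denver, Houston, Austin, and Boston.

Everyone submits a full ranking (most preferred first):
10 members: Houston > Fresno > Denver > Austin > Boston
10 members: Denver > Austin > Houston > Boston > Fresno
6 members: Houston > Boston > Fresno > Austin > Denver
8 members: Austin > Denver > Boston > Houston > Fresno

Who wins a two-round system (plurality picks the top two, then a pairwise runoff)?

Round 1 first-place votes: Fresno 0, Denver 10, Houston 16, Austin 8, Boston 0. Houston and Denver advance.
Runoff: Houston is ranked above Denver on 16 ballots, Denver above Houston on 18.

Denver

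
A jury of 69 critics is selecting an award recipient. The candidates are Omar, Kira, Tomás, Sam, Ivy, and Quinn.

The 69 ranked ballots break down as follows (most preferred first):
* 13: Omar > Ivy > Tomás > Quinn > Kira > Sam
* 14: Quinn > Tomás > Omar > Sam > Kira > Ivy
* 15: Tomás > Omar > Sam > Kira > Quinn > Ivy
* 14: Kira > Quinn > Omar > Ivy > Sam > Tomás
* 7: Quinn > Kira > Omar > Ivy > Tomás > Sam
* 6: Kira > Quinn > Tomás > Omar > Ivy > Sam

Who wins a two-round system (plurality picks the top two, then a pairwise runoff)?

Kira

Round 1 first-place votes: Omar 13, Kira 20, Tomás 15, Sam 0, Ivy 0, Quinn 21. Quinn and Kira advance.
Runoff: Quinn is ranked above Kira on 34 ballots, Kira above Quinn on 35.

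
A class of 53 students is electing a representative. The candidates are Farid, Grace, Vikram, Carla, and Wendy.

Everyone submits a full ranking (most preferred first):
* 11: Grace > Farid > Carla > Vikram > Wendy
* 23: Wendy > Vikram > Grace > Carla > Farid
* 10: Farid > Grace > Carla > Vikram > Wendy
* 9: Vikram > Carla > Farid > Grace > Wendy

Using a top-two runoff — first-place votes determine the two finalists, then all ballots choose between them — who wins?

Round 1 first-place votes: Farid 10, Grace 11, Vikram 9, Carla 0, Wendy 23. Wendy and Grace advance.
Runoff: Wendy is ranked above Grace on 23 ballots, Grace above Wendy on 30.

Grace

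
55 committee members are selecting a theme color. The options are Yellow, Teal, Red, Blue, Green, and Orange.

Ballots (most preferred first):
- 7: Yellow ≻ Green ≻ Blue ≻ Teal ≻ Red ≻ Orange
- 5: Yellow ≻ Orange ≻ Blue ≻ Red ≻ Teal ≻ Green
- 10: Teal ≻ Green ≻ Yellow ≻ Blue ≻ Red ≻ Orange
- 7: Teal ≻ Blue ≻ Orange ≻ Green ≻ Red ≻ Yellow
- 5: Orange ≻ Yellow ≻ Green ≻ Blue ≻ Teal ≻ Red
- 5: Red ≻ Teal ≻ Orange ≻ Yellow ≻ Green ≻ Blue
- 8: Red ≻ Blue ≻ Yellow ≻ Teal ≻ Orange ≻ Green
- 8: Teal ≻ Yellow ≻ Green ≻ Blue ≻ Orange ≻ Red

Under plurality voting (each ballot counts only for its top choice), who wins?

First-place votes: Yellow 12, Teal 25, Red 13, Blue 0, Green 0, Orange 5.

Teal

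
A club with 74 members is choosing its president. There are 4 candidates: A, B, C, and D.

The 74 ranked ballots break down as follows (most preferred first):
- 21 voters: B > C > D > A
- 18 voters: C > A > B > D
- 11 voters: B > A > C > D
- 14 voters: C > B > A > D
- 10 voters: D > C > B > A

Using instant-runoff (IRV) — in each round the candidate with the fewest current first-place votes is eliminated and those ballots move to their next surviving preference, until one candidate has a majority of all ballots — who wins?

Round 1: A 0, B 32, C 32, D 10. A eliminated.
Round 2: B 32, C 32, D 10. D eliminated.
Round 3: B 32, C 42. C has a majority (≥38).

C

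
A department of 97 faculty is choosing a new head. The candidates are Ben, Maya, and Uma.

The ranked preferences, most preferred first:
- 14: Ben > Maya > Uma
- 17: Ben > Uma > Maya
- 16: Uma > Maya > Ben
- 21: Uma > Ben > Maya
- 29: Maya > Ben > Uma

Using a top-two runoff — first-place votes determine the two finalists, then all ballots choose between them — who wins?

Round 1 first-place votes: Ben 31, Maya 29, Uma 37. Uma and Ben advance.
Runoff: Uma is ranked above Ben on 37 ballots, Ben above Uma on 60.

Ben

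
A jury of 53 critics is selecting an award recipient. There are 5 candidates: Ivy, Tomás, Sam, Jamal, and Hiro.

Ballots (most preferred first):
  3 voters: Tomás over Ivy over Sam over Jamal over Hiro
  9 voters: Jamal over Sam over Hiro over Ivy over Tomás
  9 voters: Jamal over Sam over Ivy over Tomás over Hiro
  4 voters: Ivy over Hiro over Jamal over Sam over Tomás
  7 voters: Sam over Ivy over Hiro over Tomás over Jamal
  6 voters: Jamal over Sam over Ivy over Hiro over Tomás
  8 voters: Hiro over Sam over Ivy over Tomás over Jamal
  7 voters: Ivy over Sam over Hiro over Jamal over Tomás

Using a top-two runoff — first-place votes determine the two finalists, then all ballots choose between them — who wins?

Ivy

Round 1 first-place votes: Ivy 11, Tomás 3, Sam 7, Jamal 24, Hiro 8. Jamal and Ivy advance.
Runoff: Jamal is ranked above Ivy on 24 ballots, Ivy above Jamal on 29.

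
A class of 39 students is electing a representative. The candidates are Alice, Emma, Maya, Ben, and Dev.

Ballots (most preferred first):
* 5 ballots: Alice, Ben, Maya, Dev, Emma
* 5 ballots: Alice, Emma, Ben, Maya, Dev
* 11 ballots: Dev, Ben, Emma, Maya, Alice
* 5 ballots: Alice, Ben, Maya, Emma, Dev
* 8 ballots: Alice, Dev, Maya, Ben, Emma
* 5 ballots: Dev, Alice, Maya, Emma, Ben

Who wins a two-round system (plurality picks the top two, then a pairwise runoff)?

Round 1 first-place votes: Alice 23, Emma 0, Maya 0, Ben 0, Dev 16. Alice and Dev advance.
Runoff: Alice is ranked above Dev on 23 ballots, Dev above Alice on 16.

Alice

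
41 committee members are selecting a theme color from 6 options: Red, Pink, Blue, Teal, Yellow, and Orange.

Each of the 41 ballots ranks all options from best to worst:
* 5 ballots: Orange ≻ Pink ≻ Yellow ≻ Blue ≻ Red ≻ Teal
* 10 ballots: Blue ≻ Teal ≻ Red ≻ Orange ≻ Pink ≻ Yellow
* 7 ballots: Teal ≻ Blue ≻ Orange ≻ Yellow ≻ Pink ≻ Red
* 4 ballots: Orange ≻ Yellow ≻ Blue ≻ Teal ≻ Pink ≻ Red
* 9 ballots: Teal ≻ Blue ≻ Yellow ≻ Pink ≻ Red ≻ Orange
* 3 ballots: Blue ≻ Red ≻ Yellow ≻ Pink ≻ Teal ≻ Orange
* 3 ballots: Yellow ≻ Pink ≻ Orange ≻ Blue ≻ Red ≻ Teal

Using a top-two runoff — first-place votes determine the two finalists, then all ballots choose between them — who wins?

Round 1 first-place votes: Red 0, Pink 0, Blue 13, Teal 16, Yellow 3, Orange 9. Teal and Blue advance.
Runoff: Teal is ranked above Blue on 16 ballots, Blue above Teal on 25.

Blue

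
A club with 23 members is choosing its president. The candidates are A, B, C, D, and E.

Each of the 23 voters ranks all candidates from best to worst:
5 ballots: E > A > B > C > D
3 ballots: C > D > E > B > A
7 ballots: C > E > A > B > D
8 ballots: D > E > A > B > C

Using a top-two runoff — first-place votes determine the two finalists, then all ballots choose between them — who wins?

Round 1 first-place votes: A 0, B 0, C 10, D 8, E 5. C and D advance.
Runoff: C is ranked above D on 15 ballots, D above C on 8.

C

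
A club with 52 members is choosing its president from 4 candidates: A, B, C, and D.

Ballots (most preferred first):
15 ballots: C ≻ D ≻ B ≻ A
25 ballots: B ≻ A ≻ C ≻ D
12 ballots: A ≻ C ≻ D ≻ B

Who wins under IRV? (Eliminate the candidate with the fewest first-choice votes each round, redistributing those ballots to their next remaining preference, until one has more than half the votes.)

Round 1: A 12, B 25, C 15, D 0. D eliminated.
Round 2: A 12, B 25, C 15. A eliminated.
Round 3: B 25, C 27. C has a majority (≥27).

C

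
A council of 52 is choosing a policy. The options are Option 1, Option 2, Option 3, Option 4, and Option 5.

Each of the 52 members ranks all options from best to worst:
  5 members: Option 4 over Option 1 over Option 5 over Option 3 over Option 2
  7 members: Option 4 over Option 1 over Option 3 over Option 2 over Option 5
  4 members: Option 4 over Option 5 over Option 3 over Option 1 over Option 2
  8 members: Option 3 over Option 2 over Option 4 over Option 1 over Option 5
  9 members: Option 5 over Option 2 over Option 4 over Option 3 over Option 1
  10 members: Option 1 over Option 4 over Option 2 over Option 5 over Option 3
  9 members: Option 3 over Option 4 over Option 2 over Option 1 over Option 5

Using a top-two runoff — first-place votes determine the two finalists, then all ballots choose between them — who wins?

Option 4

Round 1 first-place votes: Option 1 10, Option 2 0, Option 3 17, Option 4 16, Option 5 9. Option 3 and Option 4 advance.
Runoff: Option 3 is ranked above Option 4 on 17 ballots, Option 4 above Option 3 on 35.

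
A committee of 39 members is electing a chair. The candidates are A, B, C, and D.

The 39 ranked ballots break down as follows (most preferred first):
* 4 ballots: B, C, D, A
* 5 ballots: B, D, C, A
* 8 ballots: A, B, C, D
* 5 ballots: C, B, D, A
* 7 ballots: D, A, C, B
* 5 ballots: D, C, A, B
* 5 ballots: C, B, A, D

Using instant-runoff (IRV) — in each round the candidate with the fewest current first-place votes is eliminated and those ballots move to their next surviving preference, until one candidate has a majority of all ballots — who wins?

B

Round 1: A 8, B 9, C 10, D 12. A eliminated.
Round 2: B 17, C 10, D 12. C eliminated.
Round 3: B 27, D 12. B has a majority (≥20).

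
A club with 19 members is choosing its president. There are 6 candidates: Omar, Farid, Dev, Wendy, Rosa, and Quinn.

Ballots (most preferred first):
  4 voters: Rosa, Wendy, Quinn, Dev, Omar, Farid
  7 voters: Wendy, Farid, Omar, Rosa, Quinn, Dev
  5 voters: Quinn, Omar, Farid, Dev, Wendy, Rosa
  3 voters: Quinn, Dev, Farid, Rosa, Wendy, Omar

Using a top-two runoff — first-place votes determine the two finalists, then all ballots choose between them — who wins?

Round 1 first-place votes: Omar 0, Farid 0, Dev 0, Wendy 7, Rosa 4, Quinn 8. Quinn and Wendy advance.
Runoff: Quinn is ranked above Wendy on 8 ballots, Wendy above Quinn on 11.

Wendy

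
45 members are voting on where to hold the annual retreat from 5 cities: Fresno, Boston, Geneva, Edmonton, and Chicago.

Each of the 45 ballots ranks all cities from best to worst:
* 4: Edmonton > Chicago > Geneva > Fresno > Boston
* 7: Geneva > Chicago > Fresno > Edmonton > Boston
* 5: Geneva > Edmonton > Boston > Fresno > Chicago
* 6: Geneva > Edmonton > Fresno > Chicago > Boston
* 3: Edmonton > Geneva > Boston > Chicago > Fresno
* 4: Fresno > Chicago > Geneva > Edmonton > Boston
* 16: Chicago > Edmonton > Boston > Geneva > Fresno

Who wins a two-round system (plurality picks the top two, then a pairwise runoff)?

Round 1 first-place votes: Fresno 4, Boston 0, Geneva 18, Edmonton 7, Chicago 16. Geneva and Chicago advance.
Runoff: Geneva is ranked above Chicago on 21 ballots, Chicago above Geneva on 24.

Chicago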